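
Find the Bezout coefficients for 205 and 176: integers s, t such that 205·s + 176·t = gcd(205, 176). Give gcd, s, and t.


Euclidean algorithm on (205, 176) — divide until remainder is 0:
  205 = 1 · 176 + 29
  176 = 6 · 29 + 2
  29 = 14 · 2 + 1
  2 = 2 · 1 + 0
gcd(205, 176) = 1.
Track Bezout coefficients alongside the remainders: start with r₀ = 205 = a·1 + b·0 (s = 1, t = 0) and r₁ = 176 = a·0 + b·1 (s = 0, t = 1); each new remainder r_{k+1} = r_{k-1} − q_k·r_k inherits s_{k+1} = s_{k-1} − q_k·s_k, t_{k+1} = t_{k-1} − q_k·t_k, so r_k = a·s_k + b·t_k at every step:
  q = 1: r = 29, s = 1 − 1·0 = 1, t = 0 − 1·1 = -1  (check: 205·1 + 176·(-1) = 29)
  q = 6: r = 2, s = 0 − 6·1 = -6, t = 1 − 6·(-1) = 7  (check: 205·(-6) + 176·7 = 2)
  q = 14: r = 1, s = 1 − 14·(-6) = 85, t = -1 − 14·7 = -99  (check: 205·85 + 176·(-99) = 1)
The row with r = 1 (the gcd) gives the Bezout coefficients s = 85, t = -99.
Result: 205 · (85) + 176 · (-99) = 1.

gcd(205, 176) = 1; s = 85, t = -99 (check: 205·85 + 176·(-99) = 1).


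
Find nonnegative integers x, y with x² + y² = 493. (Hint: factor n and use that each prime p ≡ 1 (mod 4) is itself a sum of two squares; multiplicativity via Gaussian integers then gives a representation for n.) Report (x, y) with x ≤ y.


Step 1: Factor n = 493 = 17 · 29.
Step 2: Check the mod-4 condition on each prime factor: 17 ≡ 1 (mod 4), exponent 1; 29 ≡ 1 (mod 4), exponent 1.
All primes ≡ 3 (mod 4) appear to even exponent (or don't appear), so by the two-squares theorem n IS expressible as a sum of two squares.
Step 3: Build a representation. Here n = 17 · 29 is a product of primes ≡ 1 (mod 4). Each prime p ≡ 1 (mod 4) is itself a sum of two squares; find a² by testing p − a² for a perfect square:
  17: 17 − 1² = 16 = 4² ⇒ 17 = 1² + 4².
  29: 29 − 1² = 28, 29 − 2² = 25 = 5² ⇒ 29 = 2² + 5².
  Combine using the Brahmagupta–Fibonacci identity (a² + b²)(c² + d²) = (ac − bd)² + (ad + bc)² = (ac + bd)² + (ad − bc)²:
  17 · 29 = 493: from (1² + 4²)(2² + 5²), take (1·2 − 4·5, 1·5 + 4·2) = (2 − 20, 5 + 8) = (-18, 13); dropping signs (only squares matter) gives (18, 13); check 18² + 13² = 324 + 169 = 493 ✓.
Step 4: Order so x ≤ y and verify: 13² + 18² = 169 + 324 = 493 = n. ✓

n = 493 = 13² + 18² (one valid representation with x ≤ y).


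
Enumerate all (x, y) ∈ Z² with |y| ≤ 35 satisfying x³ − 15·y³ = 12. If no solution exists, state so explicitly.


The equation is x³ - 15y³ = 12. For fixed y, x³ = 15·y³ + 12, so a solution requires the RHS to be a perfect cube.
Strategy: iterate y from -35 to 35, compute RHS = 15·y³ + 12, and check whether it is a (positive or negative) perfect cube.
Check small values of y:
  y = 0: RHS = 12 is not a perfect cube.
  y = 1: RHS = 27 = (3)³ ⇒ x = 3 works.
  y = -1: RHS = -3 is not a perfect cube.
  y = 2: RHS = 132 is not a perfect cube.
  y = -2: RHS = -108 is not a perfect cube.
  y = 3: RHS = 417 is not a perfect cube.
  y = -3: RHS = -393 is not a perfect cube.
Continuing the search up to |y| = 35 finds no further solutions beyond those listed.
Collected solutions: (3, 1).

Solutions (with |y| ≤ 35): (3, 1).


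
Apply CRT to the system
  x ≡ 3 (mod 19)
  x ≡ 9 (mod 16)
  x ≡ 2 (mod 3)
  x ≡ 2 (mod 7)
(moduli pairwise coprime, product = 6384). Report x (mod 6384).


Product of moduli M = 19 · 16 · 3 · 7 = 6384.
Merge one congruence at a time:
  Start: x ≡ 3 (mod 19).
  Combine with x ≡ 9 (mod 16); new modulus lcm = 304.
    Write x = 3 + 19·t and substitute into x ≡ 9 (mod 16): 19·t ≡ 9 − 3 = 6 (mod 16).
    Reduce coefficients mod 16: 3·t ≡ 6 (mod 16).
    The inverse of 3 mod 16 is 11 (since 3·11 = 33 = 2·16 + 1), so t ≡ 11·6 = 66 ≡ 2 (mod 16).
    Then x = 3 + 19·2 = 41, valid modulo lcm(19, 16) = 304: x ≡ 41 (mod 304).
  Combine with x ≡ 2 (mod 3); new modulus lcm = 912.
    Write x = 41 + 304·t and substitute into x ≡ 2 (mod 3): 304·t ≡ 2 − 41 = -39 (mod 3).
    Reduce coefficients mod 3: 1·t ≡ 0 (mod 3).
    So t ≡ 0 (mod 3).
    Then x = 41 + 304·0 = 41, valid modulo lcm(304, 3) = 912: x ≡ 41 (mod 912).
  Combine with x ≡ 2 (mod 7); new modulus lcm = 6384.
    Write x = 41 + 912·t and substitute into x ≡ 2 (mod 7): 912·t ≡ 2 − 41 = -39 (mod 7).
    Reduce coefficients mod 7: 2·t ≡ 3 (mod 7).
    The inverse of 2 mod 7 is 4 (since 2·4 = 8 = 1·7 + 1), so t ≡ 4·3 = 12 ≡ 5 (mod 7).
    Then x = 41 + 912·5 = 4601, valid modulo lcm(912, 7) = 6384: x ≡ 4601 (mod 6384).
Verify against each original: 4601 mod 19 = 3, 4601 mod 16 = 9, 4601 mod 3 = 2, 4601 mod 7 = 2.

x ≡ 4601 (mod 6384).


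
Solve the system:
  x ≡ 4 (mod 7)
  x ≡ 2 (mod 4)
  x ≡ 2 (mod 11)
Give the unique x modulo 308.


Moduli 7, 4, 11 are pairwise coprime; by CRT there is a unique solution modulo M = 7 · 4 · 11 = 308.
Solve pairwise, accumulating the modulus:
  Start with x ≡ 4 (mod 7).
  Combine with x ≡ 2 (mod 4): since gcd(7, 4) = 1, we get a unique residue mod 28.
    Write x = 4 + 7·t and substitute into x ≡ 2 (mod 4): 7·t ≡ 2 − 4 = -2 (mod 4).
    Reduce coefficients mod 4: 3·t ≡ 2 (mod 4).
    The inverse of 3 mod 4 is 3 (since 3·3 = 9 = 2·4 + 1), so t ≡ 3·2 = 6 ≡ 2 (mod 4).
    Then x = 4 + 7·2 = 18, valid modulo lcm(7, 4) = 28: x ≡ 18 (mod 28).
  Combine with x ≡ 2 (mod 11): since gcd(28, 11) = 1, we get a unique residue mod 308.
    Write x = 18 + 28·t and substitute into x ≡ 2 (mod 11): 28·t ≡ 2 − 18 = -16 (mod 11).
    Reduce coefficients mod 11: 6·t ≡ 6 (mod 11).
    The inverse of 6 mod 11 is 2 (since 6·2 = 12 = 1·11 + 1), so t ≡ 2·6 = 12 ≡ 1 (mod 11).
    Then x = 18 + 28·1 = 46, valid modulo lcm(28, 11) = 308: x ≡ 46 (mod 308).
Verify: 46 mod 7 = 4 ✓, 46 mod 4 = 2 ✓, 46 mod 11 = 2 ✓.

x ≡ 46 (mod 308).


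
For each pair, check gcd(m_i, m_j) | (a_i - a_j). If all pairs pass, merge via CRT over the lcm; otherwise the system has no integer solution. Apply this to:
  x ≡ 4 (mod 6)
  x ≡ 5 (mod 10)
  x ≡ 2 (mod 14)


Moduli 6, 10, 14 are not pairwise coprime, so CRT works modulo lcm(m_i) when all pairwise compatibility conditions hold.
Pairwise compatibility: gcd(m_i, m_j) must divide a_i - a_j for every pair.
Merge one congruence at a time:
  Start: x ≡ 4 (mod 6).
  Combine with x ≡ 5 (mod 10): gcd(6, 10) = 2, and 5 - 4 = 1 is NOT divisible by 2.
    ⇒ system is inconsistent (no integer solution).

No solution (the system is inconsistent).


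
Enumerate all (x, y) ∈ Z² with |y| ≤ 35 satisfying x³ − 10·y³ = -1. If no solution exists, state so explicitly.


The equation is x³ - 10y³ = -1. For fixed y, x³ = 10·y³ − 1, so a solution requires the RHS to be a perfect cube.
Strategy: iterate y from -35 to 35, compute RHS = 10·y³ − 1, and check whether it is a (positive or negative) perfect cube.
Check small values of y:
  y = 0: RHS = -1 = (-1)³ ⇒ x = -1 works.
  y = 1: RHS = 9 is not a perfect cube.
  y = -1: RHS = -11 is not a perfect cube.
  y = 2: RHS = 79 is not a perfect cube.
  y = -2: RHS = -81 is not a perfect cube.
  y = 3: RHS = 269 is not a perfect cube.
  y = -3: RHS = -271 is not a perfect cube.
Continuing the search up to |y| = 35 finds no further solutions beyond those listed.
Collected solutions: (-1, 0).

Solutions (with |y| ≤ 35): (-1, 0).


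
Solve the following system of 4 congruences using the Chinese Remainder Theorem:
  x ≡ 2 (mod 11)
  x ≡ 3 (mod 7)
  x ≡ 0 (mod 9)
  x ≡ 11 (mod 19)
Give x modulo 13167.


Product of moduli M = 11 · 7 · 9 · 19 = 13167.
Merge one congruence at a time:
  Start: x ≡ 2 (mod 11).
  Combine with x ≡ 3 (mod 7); new modulus lcm = 77.
    Write x = 2 + 11·t and substitute into x ≡ 3 (mod 7): 11·t ≡ 3 − 2 = 1 (mod 7).
    Reduce coefficients mod 7: 4·t ≡ 1 (mod 7).
    The inverse of 4 mod 7 is 2 (since 4·2 = 8 = 1·7 + 1), so t ≡ 2·1 = 2 ≡ 2 (mod 7).
    Then x = 2 + 11·2 = 24, valid modulo lcm(11, 7) = 77: x ≡ 24 (mod 77).
  Combine with x ≡ 0 (mod 9); new modulus lcm = 693.
    Write x = 24 + 77·t and substitute into x ≡ 0 (mod 9): 77·t ≡ 0 − 24 = -24 (mod 9).
    Reduce coefficients mod 9: 5·t ≡ 3 (mod 9).
    The inverse of 5 mod 9 is 2 (since 5·2 = 10 = 1·9 + 1), so t ≡ 2·3 = 6 ≡ 6 (mod 9).
    Then x = 24 + 77·6 = 486, valid modulo lcm(77, 9) = 693: x ≡ 486 (mod 693).
  Combine with x ≡ 11 (mod 19); new modulus lcm = 13167.
    Write x = 486 + 693·t and substitute into x ≡ 11 (mod 19): 693·t ≡ 11 − 486 = -475 (mod 19).
    Reduce coefficients mod 19: 9·t ≡ 0 (mod 19).
    The inverse of 9 mod 19 is 17 (since 9·17 = 153 = 8·19 + 1), so t ≡ 17·0 = 0 ≡ 0 (mod 19).
    Then x = 486 + 693·0 = 486, valid modulo lcm(693, 19) = 13167: x ≡ 486 (mod 13167).
Verify against each original: 486 mod 11 = 2, 486 mod 7 = 3, 486 mod 9 = 0, 486 mod 19 = 11.

x ≡ 486 (mod 13167).


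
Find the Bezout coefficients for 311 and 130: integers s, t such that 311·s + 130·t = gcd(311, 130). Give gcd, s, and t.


Euclidean algorithm on (311, 130) — divide until remainder is 0:
  311 = 2 · 130 + 51
  130 = 2 · 51 + 28
  51 = 1 · 28 + 23
  28 = 1 · 23 + 5
  23 = 4 · 5 + 3
  5 = 1 · 3 + 2
  3 = 1 · 2 + 1
  2 = 2 · 1 + 0
gcd(311, 130) = 1.
Track Bezout coefficients alongside the remainders: start with r₀ = 311 = a·1 + b·0 (s = 1, t = 0) and r₁ = 130 = a·0 + b·1 (s = 0, t = 1); each new remainder r_{k+1} = r_{k-1} − q_k·r_k inherits s_{k+1} = s_{k-1} − q_k·s_k, t_{k+1} = t_{k-1} − q_k·t_k, so r_k = a·s_k + b·t_k at every step:
  q = 2: r = 51, s = 1 − 2·0 = 1, t = 0 − 2·1 = -2  (check: 311·1 + 130·(-2) = 51)
  q = 2: r = 28, s = 0 − 2·1 = -2, t = 1 − 2·(-2) = 5  (check: 311·(-2) + 130·5 = 28)
  q = 1: r = 23, s = 1 − 1·(-2) = 3, t = -2 − 1·5 = -7  (check: 311·3 + 130·(-7) = 23)
  q = 1: r = 5, s = -2 − 1·3 = -5, t = 5 − 1·(-7) = 12  (check: 311·(-5) + 130·12 = 5)
  q = 4: r = 3, s = 3 − 4·(-5) = 23, t = -7 − 4·12 = -55  (check: 311·23 + 130·(-55) = 3)
  q = 1: r = 2, s = -5 − 1·23 = -28, t = 12 − 1·(-55) = 67  (check: 311·(-28) + 130·67 = 2)
  q = 1: r = 1, s = 23 − 1·(-28) = 51, t = -55 − 1·67 = -122  (check: 311·51 + 130·(-122) = 1)
The row with r = 1 (the gcd) gives the Bezout coefficients s = 51, t = -122.
Result: 311 · (51) + 130 · (-122) = 1.

gcd(311, 130) = 1; s = 51, t = -122 (check: 311·51 + 130·(-122) = 1).


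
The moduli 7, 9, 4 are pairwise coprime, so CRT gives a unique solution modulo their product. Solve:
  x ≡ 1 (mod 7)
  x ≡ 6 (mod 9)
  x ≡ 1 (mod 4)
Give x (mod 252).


Moduli 7, 9, 4 are pairwise coprime; by CRT there is a unique solution modulo M = 7 · 9 · 4 = 252.
Solve pairwise, accumulating the modulus:
  Start with x ≡ 1 (mod 7).
  Combine with x ≡ 6 (mod 9): since gcd(7, 9) = 1, we get a unique residue mod 63.
    Write x = 1 + 7·t and substitute into x ≡ 6 (mod 9): 7·t ≡ 6 − 1 = 5 (mod 9).
    The inverse of 7 mod 9 is 4 (since 7·4 = 28 = 3·9 + 1), so t ≡ 4·5 = 20 ≡ 2 (mod 9).
    Then x = 1 + 7·2 = 15, valid modulo lcm(7, 9) = 63: x ≡ 15 (mod 63).
  Combine with x ≡ 1 (mod 4): since gcd(63, 4) = 1, we get a unique residue mod 252.
    Write x = 15 + 63·t and substitute into x ≡ 1 (mod 4): 63·t ≡ 1 − 15 = -14 (mod 4).
    Reduce coefficients mod 4: 3·t ≡ 2 (mod 4).
    The inverse of 3 mod 4 is 3 (since 3·3 = 9 = 2·4 + 1), so t ≡ 3·2 = 6 ≡ 2 (mod 4).
    Then x = 15 + 63·2 = 141, valid modulo lcm(63, 4) = 252: x ≡ 141 (mod 252).
Verify: 141 mod 7 = 1 ✓, 141 mod 9 = 6 ✓, 141 mod 4 = 1 ✓.

x ≡ 141 (mod 252).


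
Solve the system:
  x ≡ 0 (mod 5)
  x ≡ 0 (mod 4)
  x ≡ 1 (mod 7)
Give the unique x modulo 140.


Moduli 5, 4, 7 are pairwise coprime; by CRT there is a unique solution modulo M = 5 · 4 · 7 = 140.
Solve pairwise, accumulating the modulus:
  Start with x ≡ 0 (mod 5).
  Combine with x ≡ 0 (mod 4): since gcd(5, 4) = 1, we get a unique residue mod 20.
    Write x = 0 + 5·t and substitute into x ≡ 0 (mod 4): 5·t ≡ 0 − 0 = 0 (mod 4).
    Reduce coefficients mod 4: 1·t ≡ 0 (mod 4).
    So t ≡ 0 (mod 4).
    Then x = 0 + 5·0 = 0, valid modulo lcm(5, 4) = 20: x ≡ 0 (mod 20).
  Combine with x ≡ 1 (mod 7): since gcd(20, 7) = 1, we get a unique residue mod 140.
    Write x = 0 + 20·t and substitute into x ≡ 1 (mod 7): 20·t ≡ 1 − 0 = 1 (mod 7).
    Reduce coefficients mod 7: 6·t ≡ 1 (mod 7).
    The inverse of 6 mod 7 is 6 (since 6·6 = 36 = 5·7 + 1), so t ≡ 6·1 = 6 ≡ 6 (mod 7).
    Then x = 0 + 20·6 = 120, valid modulo lcm(20, 7) = 140: x ≡ 120 (mod 140).
Verify: 120 mod 5 = 0 ✓, 120 mod 4 = 0 ✓, 120 mod 7 = 1 ✓.

x ≡ 120 (mod 140).


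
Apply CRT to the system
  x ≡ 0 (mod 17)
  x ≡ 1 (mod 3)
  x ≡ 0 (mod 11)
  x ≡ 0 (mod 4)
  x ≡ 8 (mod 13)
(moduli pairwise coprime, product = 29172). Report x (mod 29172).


Product of moduli M = 17 · 3 · 11 · 4 · 13 = 29172.
Merge one congruence at a time:
  Start: x ≡ 0 (mod 17).
  Combine with x ≡ 1 (mod 3); new modulus lcm = 51.
    Write x = 0 + 17·t and substitute into x ≡ 1 (mod 3): 17·t ≡ 1 − 0 = 1 (mod 3).
    Reduce coefficients mod 3: 2·t ≡ 1 (mod 3).
    The inverse of 2 mod 3 is 2 (since 2·2 = 4 = 1·3 + 1), so t ≡ 2·1 = 2 ≡ 2 (mod 3).
    Then x = 0 + 17·2 = 34, valid modulo lcm(17, 3) = 51: x ≡ 34 (mod 51).
  Combine with x ≡ 0 (mod 11); new modulus lcm = 561.
    Write x = 34 + 51·t and substitute into x ≡ 0 (mod 11): 51·t ≡ 0 − 34 = -34 (mod 11).
    Reduce coefficients mod 11: 7·t ≡ 10 (mod 11).
    The inverse of 7 mod 11 is 8 (since 7·8 = 56 = 5·11 + 1), so t ≡ 8·10 = 80 ≡ 3 (mod 11).
    Then x = 34 + 51·3 = 187, valid modulo lcm(51, 11) = 561: x ≡ 187 (mod 561).
  Combine with x ≡ 0 (mod 4); new modulus lcm = 2244.
    Write x = 187 + 561·t and substitute into x ≡ 0 (mod 4): 561·t ≡ 0 − 187 = -187 (mod 4).
    Reduce coefficients mod 4: 1·t ≡ 1 (mod 4).
    So t ≡ 1 (mod 4).
    Then x = 187 + 561·1 = 748, valid modulo lcm(561, 4) = 2244: x ≡ 748 (mod 2244).
  Combine with x ≡ 8 (mod 13); new modulus lcm = 29172.
    Write x = 748 + 2244·t and substitute into x ≡ 8 (mod 13): 2244·t ≡ 8 − 748 = -740 (mod 13).
    Reduce coefficients mod 13: 8·t ≡ 1 (mod 13).
    The inverse of 8 mod 13 is 5 (since 8·5 = 40 = 3·13 + 1), so t ≡ 5·1 = 5 ≡ 5 (mod 13).
    Then x = 748 + 2244·5 = 11968, valid modulo lcm(2244, 13) = 29172: x ≡ 11968 (mod 29172).
Verify against each original: 11968 mod 17 = 0, 11968 mod 3 = 1, 11968 mod 11 = 0, 11968 mod 4 = 0, 11968 mod 13 = 8.

x ≡ 11968 (mod 29172).


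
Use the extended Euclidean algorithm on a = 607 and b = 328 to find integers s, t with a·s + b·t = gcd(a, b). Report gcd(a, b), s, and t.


Euclidean algorithm on (607, 328) — divide until remainder is 0:
  607 = 1 · 328 + 279
  328 = 1 · 279 + 49
  279 = 5 · 49 + 34
  49 = 1 · 34 + 15
  34 = 2 · 15 + 4
  15 = 3 · 4 + 3
  4 = 1 · 3 + 1
  3 = 3 · 1 + 0
gcd(607, 328) = 1.
Track Bezout coefficients alongside the remainders: start with r₀ = 607 = a·1 + b·0 (s = 1, t = 0) and r₁ = 328 = a·0 + b·1 (s = 0, t = 1); each new remainder r_{k+1} = r_{k-1} − q_k·r_k inherits s_{k+1} = s_{k-1} − q_k·s_k, t_{k+1} = t_{k-1} − q_k·t_k, so r_k = a·s_k + b·t_k at every step:
  q = 1: r = 279, s = 1 − 1·0 = 1, t = 0 − 1·1 = -1  (check: 607·1 + 328·(-1) = 279)
  q = 1: r = 49, s = 0 − 1·1 = -1, t = 1 − 1·(-1) = 2  (check: 607·(-1) + 328·2 = 49)
  q = 5: r = 34, s = 1 − 5·(-1) = 6, t = -1 − 5·2 = -11  (check: 607·6 + 328·(-11) = 34)
  q = 1: r = 15, s = -1 − 1·6 = -7, t = 2 − 1·(-11) = 13  (check: 607·(-7) + 328·13 = 15)
  q = 2: r = 4, s = 6 − 2·(-7) = 20, t = -11 − 2·13 = -37  (check: 607·20 + 328·(-37) = 4)
  q = 3: r = 3, s = -7 − 3·20 = -67, t = 13 − 3·(-37) = 124  (check: 607·(-67) + 328·124 = 3)
  q = 1: r = 1, s = 20 − 1·(-67) = 87, t = -37 − 1·124 = -161  (check: 607·87 + 328·(-161) = 1)
The row with r = 1 (the gcd) gives the Bezout coefficients s = 87, t = -161.
Result: 607 · (87) + 328 · (-161) = 1.

gcd(607, 328) = 1; s = 87, t = -161 (check: 607·87 + 328·(-161) = 1).


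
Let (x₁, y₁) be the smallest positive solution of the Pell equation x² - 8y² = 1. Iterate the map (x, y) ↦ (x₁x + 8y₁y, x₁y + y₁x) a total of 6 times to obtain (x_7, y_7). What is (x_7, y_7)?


Step 1: Find the fundamental solution (x₁, y₁) of x² - 8y² = 1.
  Expand √8 as a continued fraction. a₀ = ⌊√8⌋ = 2; iterate m_{k+1} = d_k·a_k − m_k, d_{k+1} = (8 − m_{k+1}²)/d_k, a_{k+1} = ⌊(a₀ + m_{k+1})/d_{k+1}⌋ (starting m₀ = 0, d₀ = 1), with convergents p_k = a_k·p_{k-1} + p_{k-2}, q_k = a_k·q_{k-1} + q_{k-2} (p₋₁ = 1, q₋₁ = 0):
  k = 0: a₀ = 2; p₀/q₀ = 2/1; p₀² − 8·q₀² = 4 − 8 = -4.
  k = 1: m = 2, d = 4, a = ⌊(2 + 2)/4⌋ = 1; p/q = (1·2 + 1)/(1·1 + 0) = 3/1; p² − 8·q² = 9 − 8 = 1.
  The first convergent with p² − 8·q² = 1 gives the fundamental solution (x₁, y₁) = (3, 1).
Step 2: Apply the recurrence (x_{n+1}, y_{n+1}) = (x₁x_n + 8y₁y_n, x₁y_n + y₁x_n) repeatedly.
  From (x_1, y_1) = (3, 1): x_2 = 3·3 + 8·1·1 = 17; y_2 = 3·1 + 1·3 = 6.
  From (x_2, y_2) = (17, 6): x_3 = 3·17 + 8·1·6 = 99; y_3 = 3·6 + 1·17 = 35.
  From (x_3, y_3) = (99, 35): x_4 = 3·99 + 8·1·35 = 577; y_4 = 3·35 + 1·99 = 204.
  From (x_4, y_4) = (577, 204): x_5 = 3·577 + 8·1·204 = 3363; y_5 = 3·204 + 1·577 = 1189.
  From (x_5, y_5) = (3363, 1189): x_6 = 3·3363 + 8·1·1189 = 19601; y_6 = 3·1189 + 1·3363 = 6930.
  From (x_6, y_6) = (19601, 6930): x_7 = 3·19601 + 8·1·6930 = 114243; y_7 = 3·6930 + 1·19601 = 40391.
Step 3: Verify x_7² - 8·y_7² = 13051463049 - 13051463048 = 1 (should be 1). ✓

(x_1, y_1) = (3, 1); (x_7, y_7) = (114243, 40391).


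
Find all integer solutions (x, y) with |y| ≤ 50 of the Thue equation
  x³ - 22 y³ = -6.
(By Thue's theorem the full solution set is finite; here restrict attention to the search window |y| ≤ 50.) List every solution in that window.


The equation is x³ - 22y³ = -6. For fixed y, x³ = 22·y³ − 6, so a solution requires the RHS to be a perfect cube.
Strategy: iterate y from -50 to 50, compute RHS = 22·y³ − 6, and check whether it is a (positive or negative) perfect cube.
Check small values of y:
  y = 0: RHS = -6 is not a perfect cube.
  y = 1: RHS = 16 is not a perfect cube.
  y = -1: RHS = -28 is not a perfect cube.
  y = 2: RHS = 170 is not a perfect cube.
  y = -2: RHS = -182 is not a perfect cube.
  y = 3: RHS = 588 is not a perfect cube.
  y = -3: RHS = -600 is not a perfect cube.
Continuing, at y = 5: RHS = 2744 = (14)³ ⇒ x = 14 works.
Searching the remaining y in |y| ≤ 50 finds no further solutions.
Collected solutions: (14, 5).

Solutions (with |y| ≤ 50): (14, 5).


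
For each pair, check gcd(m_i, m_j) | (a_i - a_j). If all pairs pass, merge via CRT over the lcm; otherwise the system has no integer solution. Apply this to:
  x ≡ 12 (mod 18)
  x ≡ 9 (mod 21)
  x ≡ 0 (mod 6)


Moduli 18, 21, 6 are not pairwise coprime, so CRT works modulo lcm(m_i) when all pairwise compatibility conditions hold.
Pairwise compatibility: gcd(m_i, m_j) must divide a_i - a_j for every pair.
Merge one congruence at a time:
  Start: x ≡ 12 (mod 18).
  Combine with x ≡ 9 (mod 21): gcd(18, 21) = 3; 9 - 12 = -3, which IS divisible by 3, so compatible.
    Write x = 12 + 18·t and substitute into x ≡ 9 (mod 21): 18·t ≡ 9 − 12 = -3 (mod 21).
    Divide the congruence (and modulus) by g = 3: 6·t ≡ -1 (mod 7).
    Reduce coefficients mod 7: 6·t ≡ 6 (mod 7).
    The inverse of 6 mod 7 is 6 (since 6·6 = 36 = 5·7 + 1), so t ≡ 6·6 = 36 ≡ 1 (mod 7).
    Then x = 12 + 18·1 = 30, valid modulo lcm(18, 21) = 126: x ≡ 30 (mod 126).
  Combine with x ≡ 0 (mod 6): gcd(126, 6) = 6; 0 - 30 = -30, which IS divisible by 6, so compatible.
    Write x = 30 + 126·t and substitute into x ≡ 0 (mod 6): 126·t ≡ 0 − 30 = -30 (mod 6).
    Divide the congruence (and modulus) by g = 6: 21·t ≡ -5 (mod 1).
    Modulo 1 every t works; take t = 0.
    Then x = 30 + 126·0 = 30, valid modulo lcm(126, 6) = 126: x ≡ 30 (mod 126).
Verify: 30 mod 18 = 12, 30 mod 21 = 9, 30 mod 6 = 0.

x ≡ 30 (mod 126).


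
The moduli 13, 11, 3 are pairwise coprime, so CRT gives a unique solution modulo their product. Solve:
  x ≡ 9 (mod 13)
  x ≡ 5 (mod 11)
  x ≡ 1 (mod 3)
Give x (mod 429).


Moduli 13, 11, 3 are pairwise coprime; by CRT there is a unique solution modulo M = 13 · 11 · 3 = 429.
Solve pairwise, accumulating the modulus:
  Start with x ≡ 9 (mod 13).
  Combine with x ≡ 5 (mod 11): since gcd(13, 11) = 1, we get a unique residue mod 143.
    Write x = 9 + 13·t and substitute into x ≡ 5 (mod 11): 13·t ≡ 5 − 9 = -4 (mod 11).
    Reduce coefficients mod 11: 2·t ≡ 7 (mod 11).
    The inverse of 2 mod 11 is 6 (since 2·6 = 12 = 1·11 + 1), so t ≡ 6·7 = 42 ≡ 9 (mod 11).
    Then x = 9 + 13·9 = 126, valid modulo lcm(13, 11) = 143: x ≡ 126 (mod 143).
  Combine with x ≡ 1 (mod 3): since gcd(143, 3) = 1, we get a unique residue mod 429.
    Write x = 126 + 143·t and substitute into x ≡ 1 (mod 3): 143·t ≡ 1 − 126 = -125 (mod 3).
    Reduce coefficients mod 3: 2·t ≡ 1 (mod 3).
    The inverse of 2 mod 3 is 2 (since 2·2 = 4 = 1·3 + 1), so t ≡ 2·1 = 2 ≡ 2 (mod 3).
    Then x = 126 + 143·2 = 412, valid modulo lcm(143, 3) = 429: x ≡ 412 (mod 429).
Verify: 412 mod 13 = 9 ✓, 412 mod 11 = 5 ✓, 412 mod 3 = 1 ✓.

x ≡ 412 (mod 429).


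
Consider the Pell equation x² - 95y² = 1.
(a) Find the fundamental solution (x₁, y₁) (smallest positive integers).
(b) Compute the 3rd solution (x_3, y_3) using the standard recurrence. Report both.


Step 1: Find the fundamental solution (x₁, y₁) of x² - 95y² = 1.
  Expand √95 as a continued fraction. a₀ = ⌊√95⌋ = 9; iterate m_{k+1} = d_k·a_k − m_k, d_{k+1} = (95 − m_{k+1}²)/d_k, a_{k+1} = ⌊(a₀ + m_{k+1})/d_{k+1}⌋ (starting m₀ = 0, d₀ = 1), with convergents p_k = a_k·p_{k-1} + p_{k-2}, q_k = a_k·q_{k-1} + q_{k-2} (p₋₁ = 1, q₋₁ = 0):
  k = 0: a₀ = 9; p₀/q₀ = 9/1; p₀² − 95·q₀² = 81 − 95 = -14.
  k = 1: m = 9, d = 14, a = ⌊(9 + 9)/14⌋ = 1; p/q = (1·9 + 1)/(1·1 + 0) = 10/1; p² − 95·q² = 100 − 95 = 5.
  k = 2: m = 5, d = 5, a = ⌊(9 + 5)/5⌋ = 2; p/q = (2·10 + 9)/(2·1 + 1) = 29/3; p² − 95·q² = 841 − 855 = -14.
  k = 3: m = 5, d = 14, a = ⌊(9 + 5)/14⌋ = 1; p/q = (1·29 + 10)/(1·3 + 1) = 39/4; p² − 95·q² = 1521 − 1520 = 1.
  The first convergent with p² − 95·q² = 1 gives the fundamental solution (x₁, y₁) = (39, 4).
Step 2: Apply the recurrence (x_{n+1}, y_{n+1}) = (x₁x_n + 95y₁y_n, x₁y_n + y₁x_n) repeatedly.
  From (x_1, y_1) = (39, 4): x_2 = 39·39 + 95·4·4 = 3041; y_2 = 39·4 + 4·39 = 312.
  From (x_2, y_2) = (3041, 312): x_3 = 39·3041 + 95·4·312 = 237159; y_3 = 39·312 + 4·3041 = 24332.
Step 3: Verify x_3² - 95·y_3² = 56244391281 - 56244391280 = 1 (should be 1). ✓

(x_1, y_1) = (39, 4); (x_3, y_3) = (237159, 24332).


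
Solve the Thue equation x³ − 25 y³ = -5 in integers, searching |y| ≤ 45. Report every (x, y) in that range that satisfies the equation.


The equation is x³ - 25y³ = -5. For fixed y, x³ = 25·y³ − 5, so a solution requires the RHS to be a perfect cube.
Strategy: iterate y from -45 to 45, compute RHS = 25·y³ − 5, and check whether it is a (positive or negative) perfect cube.
Check small values of y:
  y = 0: RHS = -5 is not a perfect cube.
  y = 1: RHS = 20 is not a perfect cube.
  y = -1: RHS = -30 is not a perfect cube.
  y = 2: RHS = 195 is not a perfect cube.
  y = -2: RHS = -205 is not a perfect cube.
  y = 3: RHS = 670 is not a perfect cube.
  y = -3: RHS = -680 is not a perfect cube.
Continuing the search up to |y| = 45 finds no solutions either.
No (x, y) in the scanned range satisfies the equation.

No integer solutions with |y| ≤ 45.


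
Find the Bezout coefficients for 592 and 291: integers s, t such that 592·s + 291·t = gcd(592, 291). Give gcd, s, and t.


Euclidean algorithm on (592, 291) — divide until remainder is 0:
  592 = 2 · 291 + 10
  291 = 29 · 10 + 1
  10 = 10 · 1 + 0
gcd(592, 291) = 1.
Track Bezout coefficients alongside the remainders: start with r₀ = 592 = a·1 + b·0 (s = 1, t = 0) and r₁ = 291 = a·0 + b·1 (s = 0, t = 1); each new remainder r_{k+1} = r_{k-1} − q_k·r_k inherits s_{k+1} = s_{k-1} − q_k·s_k, t_{k+1} = t_{k-1} − q_k·t_k, so r_k = a·s_k + b·t_k at every step:
  q = 2: r = 10, s = 1 − 2·0 = 1, t = 0 − 2·1 = -2  (check: 592·1 + 291·(-2) = 10)
  q = 29: r = 1, s = 0 − 29·1 = -29, t = 1 − 29·(-2) = 59  (check: 592·(-29) + 291·59 = 1)
The row with r = 1 (the gcd) gives the Bezout coefficients s = -29, t = 59.
Result: 592 · (-29) + 291 · (59) = 1.

gcd(592, 291) = 1; s = -29, t = 59 (check: 592·(-29) + 291·59 = 1).


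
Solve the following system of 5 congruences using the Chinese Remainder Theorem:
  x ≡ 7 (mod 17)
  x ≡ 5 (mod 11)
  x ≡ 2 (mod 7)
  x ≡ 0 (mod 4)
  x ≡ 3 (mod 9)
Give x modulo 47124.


Product of moduli M = 17 · 11 · 7 · 4 · 9 = 47124.
Merge one congruence at a time:
  Start: x ≡ 7 (mod 17).
  Combine with x ≡ 5 (mod 11); new modulus lcm = 187.
    Write x = 7 + 17·t and substitute into x ≡ 5 (mod 11): 17·t ≡ 5 − 7 = -2 (mod 11).
    Reduce coefficients mod 11: 6·t ≡ 9 (mod 11).
    The inverse of 6 mod 11 is 2 (since 6·2 = 12 = 1·11 + 1), so t ≡ 2·9 = 18 ≡ 7 (mod 11).
    Then x = 7 + 17·7 = 126, valid modulo lcm(17, 11) = 187: x ≡ 126 (mod 187).
  Combine with x ≡ 2 (mod 7); new modulus lcm = 1309.
    Write x = 126 + 187·t and substitute into x ≡ 2 (mod 7): 187·t ≡ 2 − 126 = -124 (mod 7).
    Reduce coefficients mod 7: 5·t ≡ 2 (mod 7).
    The inverse of 5 mod 7 is 3 (since 5·3 = 15 = 2·7 + 1), so t ≡ 3·2 = 6 ≡ 6 (mod 7).
    Then x = 126 + 187·6 = 1248, valid modulo lcm(187, 7) = 1309: x ≡ 1248 (mod 1309).
  Combine with x ≡ 0 (mod 4); new modulus lcm = 5236.
    Write x = 1248 + 1309·t and substitute into x ≡ 0 (mod 4): 1309·t ≡ 0 − 1248 = -1248 (mod 4).
    Reduce coefficients mod 4: 1·t ≡ 0 (mod 4).
    So t ≡ 0 (mod 4).
    Then x = 1248 + 1309·0 = 1248, valid modulo lcm(1309, 4) = 5236: x ≡ 1248 (mod 5236).
  Combine with x ≡ 3 (mod 9); new modulus lcm = 47124.
    Write x = 1248 + 5236·t and substitute into x ≡ 3 (mod 9): 5236·t ≡ 3 − 1248 = -1245 (mod 9).
    Reduce coefficients mod 9: 7·t ≡ 6 (mod 9).
    The inverse of 7 mod 9 is 4 (since 7·4 = 28 = 3·9 + 1), so t ≡ 4·6 = 24 ≡ 6 (mod 9).
    Then x = 1248 + 5236·6 = 32664, valid modulo lcm(5236, 9) = 47124: x ≡ 32664 (mod 47124).
Verify against each original: 32664 mod 17 = 7, 32664 mod 11 = 5, 32664 mod 7 = 2, 32664 mod 4 = 0, 32664 mod 9 = 3.

x ≡ 32664 (mod 47124).


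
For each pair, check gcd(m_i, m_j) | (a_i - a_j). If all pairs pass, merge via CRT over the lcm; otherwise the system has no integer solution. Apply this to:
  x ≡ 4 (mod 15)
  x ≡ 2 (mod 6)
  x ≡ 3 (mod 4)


Moduli 15, 6, 4 are not pairwise coprime, so CRT works modulo lcm(m_i) when all pairwise compatibility conditions hold.
Pairwise compatibility: gcd(m_i, m_j) must divide a_i - a_j for every pair.
Merge one congruence at a time:
  Start: x ≡ 4 (mod 15).
  Combine with x ≡ 2 (mod 6): gcd(15, 6) = 3, and 2 - 4 = -2 is NOT divisible by 3.
    ⇒ system is inconsistent (no integer solution).

No solution (the system is inconsistent).


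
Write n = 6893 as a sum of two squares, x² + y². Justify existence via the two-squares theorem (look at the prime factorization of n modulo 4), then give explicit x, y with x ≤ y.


Step 1: Factor n = 6893 = 61 · 113.
Step 2: Check the mod-4 condition on each prime factor: 61 ≡ 1 (mod 4), exponent 1; 113 ≡ 1 (mod 4), exponent 1.
All primes ≡ 3 (mod 4) appear to even exponent (or don't appear), so by the two-squares theorem n IS expressible as a sum of two squares.
Step 3: Build a representation. Here n = 61 · 113 is a product of primes ≡ 1 (mod 4). Each prime p ≡ 1 (mod 4) is itself a sum of two squares; find a² by testing p − a² for a perfect square:
  61: 61 − 1² = 60, 61 − 2² = 57, 61 − 3² = 52, 61 − 4² = 45, 61 − 5² = 36 = 6² ⇒ 61 = 5² + 6².
  113: 113 − 1² = 112, 113 − 2² = 109, 113 − 3² = 104, 113 − 4² = 97, 113 − 5² = 88, 113 − 6² = 77, 113 − 7² = 64 = 8² ⇒ 113 = 7² + 8².
  Combine using the Brahmagupta–Fibonacci identity (a² + b²)(c² + d²) = (ac − bd)² + (ad + bc)² = (ac + bd)² + (ad − bc)²:
  61 · 113 = 6893: from (5² + 6²)(7² + 8²), take (5·7 − 6·8, 5·8 + 6·7) = (35 − 48, 40 + 42) = (-13, 82); dropping signs (only squares matter) gives (13, 82); check 13² + 82² = 169 + 6724 = 6893 ✓.
Step 4: Order so x ≤ y and verify: 13² + 82² = 169 + 6724 = 6893 = n. ✓

n = 6893 = 13² + 82² (one valid representation with x ≤ y).


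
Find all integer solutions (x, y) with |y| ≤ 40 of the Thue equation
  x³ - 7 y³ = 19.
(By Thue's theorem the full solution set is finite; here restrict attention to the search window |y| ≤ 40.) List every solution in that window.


The equation is x³ - 7y³ = 19. For fixed y, x³ = 7·y³ + 19, so a solution requires the RHS to be a perfect cube.
Strategy: iterate y from -40 to 40, compute RHS = 7·y³ + 19, and check whether it is a (positive or negative) perfect cube.
Check small values of y:
  y = 0: RHS = 19 is not a perfect cube.
  y = 1: RHS = 26 is not a perfect cube.
  y = -1: RHS = 12 is not a perfect cube.
  y = 2: RHS = 75 is not a perfect cube.
  y = -2: RHS = -37 is not a perfect cube.
  y = 3: RHS = 208 is not a perfect cube.
  y = -3: RHS = -170 is not a perfect cube.
Continuing the search up to |y| = 40 finds no solutions either.
No (x, y) in the scanned range satisfies the equation.

No integer solutions with |y| ≤ 40.


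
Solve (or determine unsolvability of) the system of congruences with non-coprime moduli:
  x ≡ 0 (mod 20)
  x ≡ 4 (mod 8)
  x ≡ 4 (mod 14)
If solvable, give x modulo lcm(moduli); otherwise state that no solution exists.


Moduli 20, 8, 14 are not pairwise coprime, so CRT works modulo lcm(m_i) when all pairwise compatibility conditions hold.
Pairwise compatibility: gcd(m_i, m_j) must divide a_i - a_j for every pair.
Merge one congruence at a time:
  Start: x ≡ 0 (mod 20).
  Combine with x ≡ 4 (mod 8): gcd(20, 8) = 4; 4 - 0 = 4, which IS divisible by 4, so compatible.
    Write x = 0 + 20·t and substitute into x ≡ 4 (mod 8): 20·t ≡ 4 − 0 = 4 (mod 8).
    Divide the congruence (and modulus) by g = 4: 5·t ≡ 1 (mod 2).
    Reduce coefficients mod 2: 1·t ≡ 1 (mod 2).
    So t ≡ 1 (mod 2).
    Then x = 0 + 20·1 = 20, valid modulo lcm(20, 8) = 40: x ≡ 20 (mod 40).
  Combine with x ≡ 4 (mod 14): gcd(40, 14) = 2; 4 - 20 = -16, which IS divisible by 2, so compatible.
    Write x = 20 + 40·t and substitute into x ≡ 4 (mod 14): 40·t ≡ 4 − 20 = -16 (mod 14).
    Divide the congruence (and modulus) by g = 2: 20·t ≡ -8 (mod 7).
    Reduce coefficients mod 7: 6·t ≡ 6 (mod 7).
    The inverse of 6 mod 7 is 6 (since 6·6 = 36 = 5·7 + 1), so t ≡ 6·6 = 36 ≡ 1 (mod 7).
    Then x = 20 + 40·1 = 60, valid modulo lcm(40, 14) = 280: x ≡ 60 (mod 280).
Verify: 60 mod 20 = 0, 60 mod 8 = 4, 60 mod 14 = 4.

x ≡ 60 (mod 280).


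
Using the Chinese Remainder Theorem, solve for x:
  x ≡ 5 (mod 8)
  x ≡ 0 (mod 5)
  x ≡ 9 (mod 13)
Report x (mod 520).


Moduli 8, 5, 13 are pairwise coprime; by CRT there is a unique solution modulo M = 8 · 5 · 13 = 520.
Solve pairwise, accumulating the modulus:
  Start with x ≡ 5 (mod 8).
  Combine with x ≡ 0 (mod 5): since gcd(8, 5) = 1, we get a unique residue mod 40.
    Write x = 5 + 8·t and substitute into x ≡ 0 (mod 5): 8·t ≡ 0 − 5 = -5 (mod 5).
    Reduce coefficients mod 5: 3·t ≡ 0 (mod 5).
    The inverse of 3 mod 5 is 2 (since 3·2 = 6 = 1·5 + 1), so t ≡ 2·0 = 0 ≡ 0 (mod 5).
    Then x = 5 + 8·0 = 5, valid modulo lcm(8, 5) = 40: x ≡ 5 (mod 40).
  Combine with x ≡ 9 (mod 13): since gcd(40, 13) = 1, we get a unique residue mod 520.
    Write x = 5 + 40·t and substitute into x ≡ 9 (mod 13): 40·t ≡ 9 − 5 = 4 (mod 13).
    Reduce coefficients mod 13: 1·t ≡ 4 (mod 13).
    So t ≡ 4 (mod 13).
    Then x = 5 + 40·4 = 165, valid modulo lcm(40, 13) = 520: x ≡ 165 (mod 520).
Verify: 165 mod 8 = 5 ✓, 165 mod 5 = 0 ✓, 165 mod 13 = 9 ✓.

x ≡ 165 (mod 520).


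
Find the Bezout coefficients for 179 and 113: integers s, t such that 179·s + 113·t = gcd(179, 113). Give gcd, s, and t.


Euclidean algorithm on (179, 113) — divide until remainder is 0:
  179 = 1 · 113 + 66
  113 = 1 · 66 + 47
  66 = 1 · 47 + 19
  47 = 2 · 19 + 9
  19 = 2 · 9 + 1
  9 = 9 · 1 + 0
gcd(179, 113) = 1.
Track Bezout coefficients alongside the remainders: start with r₀ = 179 = a·1 + b·0 (s = 1, t = 0) and r₁ = 113 = a·0 + b·1 (s = 0, t = 1); each new remainder r_{k+1} = r_{k-1} − q_k·r_k inherits s_{k+1} = s_{k-1} − q_k·s_k, t_{k+1} = t_{k-1} − q_k·t_k, so r_k = a·s_k + b·t_k at every step:
  q = 1: r = 66, s = 1 − 1·0 = 1, t = 0 − 1·1 = -1  (check: 179·1 + 113·(-1) = 66)
  q = 1: r = 47, s = 0 − 1·1 = -1, t = 1 − 1·(-1) = 2  (check: 179·(-1) + 113·2 = 47)
  q = 1: r = 19, s = 1 − 1·(-1) = 2, t = -1 − 1·2 = -3  (check: 179·2 + 113·(-3) = 19)
  q = 2: r = 9, s = -1 − 2·2 = -5, t = 2 − 2·(-3) = 8  (check: 179·(-5) + 113·8 = 9)
  q = 2: r = 1, s = 2 − 2·(-5) = 12, t = -3 − 2·8 = -19  (check: 179·12 + 113·(-19) = 1)
The row with r = 1 (the gcd) gives the Bezout coefficients s = 12, t = -19.
Result: 179 · (12) + 113 · (-19) = 1.

gcd(179, 113) = 1; s = 12, t = -19 (check: 179·12 + 113·(-19) = 1).


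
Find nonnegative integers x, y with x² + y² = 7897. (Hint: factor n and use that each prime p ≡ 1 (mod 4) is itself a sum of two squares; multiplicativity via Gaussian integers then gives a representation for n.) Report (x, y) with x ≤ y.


Step 1: Factor n = 7897 = 53 · 149.
Step 2: Check the mod-4 condition on each prime factor: 53 ≡ 1 (mod 4), exponent 1; 149 ≡ 1 (mod 4), exponent 1.
All primes ≡ 3 (mod 4) appear to even exponent (or don't appear), so by the two-squares theorem n IS expressible as a sum of two squares.
Step 3: Build a representation. Here n = 53 · 149 is a product of primes ≡ 1 (mod 4). Each prime p ≡ 1 (mod 4) is itself a sum of two squares; find a² by testing p − a² for a perfect square:
  53: 53 − 1² = 52, 53 − 2² = 49 = 7² ⇒ 53 = 2² + 7².
  149: 149 − 1² = 148, 149 − 2² = 145, 149 − 3² = 140, 149 − 4² = 133, 149 − 5² = 124, 149 − 6² = 113, 149 − 7² = 100 = 10² ⇒ 149 = 7² + 10².
  Combine using the Brahmagupta–Fibonacci identity (a² + b²)(c² + d²) = (ac − bd)² + (ad + bc)² = (ac + bd)² + (ad − bc)²:
  53 · 149 = 7897: from (2² + 7²)(7² + 10²), take (2·7 − 7·10, 2·10 + 7·7) = (14 − 70, 20 + 49) = (-56, 69); dropping signs (only squares matter) gives (56, 69); check 56² + 69² = 3136 + 4761 = 7897 ✓.
Step 4: Order so x ≤ y and verify: 56² + 69² = 3136 + 4761 = 7897 = n. ✓

n = 7897 = 56² + 69² (one valid representation with x ≤ y).


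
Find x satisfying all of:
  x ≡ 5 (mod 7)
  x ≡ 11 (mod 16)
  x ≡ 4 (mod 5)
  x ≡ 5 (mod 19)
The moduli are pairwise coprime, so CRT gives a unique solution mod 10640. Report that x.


Product of moduli M = 7 · 16 · 5 · 19 = 10640.
Merge one congruence at a time:
  Start: x ≡ 5 (mod 7).
  Combine with x ≡ 11 (mod 16); new modulus lcm = 112.
    Write x = 5 + 7·t and substitute into x ≡ 11 (mod 16): 7·t ≡ 11 − 5 = 6 (mod 16).
    The inverse of 7 mod 16 is 7 (since 7·7 = 49 = 3·16 + 1), so t ≡ 7·6 = 42 ≡ 10 (mod 16).
    Then x = 5 + 7·10 = 75, valid modulo lcm(7, 16) = 112: x ≡ 75 (mod 112).
  Combine with x ≡ 4 (mod 5); new modulus lcm = 560.
    Write x = 75 + 112·t and substitute into x ≡ 4 (mod 5): 112·t ≡ 4 − 75 = -71 (mod 5).
    Reduce coefficients mod 5: 2·t ≡ 4 (mod 5).
    The inverse of 2 mod 5 is 3 (since 2·3 = 6 = 1·5 + 1), so t ≡ 3·4 = 12 ≡ 2 (mod 5).
    Then x = 75 + 112·2 = 299, valid modulo lcm(112, 5) = 560: x ≡ 299 (mod 560).
  Combine with x ≡ 5 (mod 19); new modulus lcm = 10640.
    Write x = 299 + 560·t and substitute into x ≡ 5 (mod 19): 560·t ≡ 5 − 299 = -294 (mod 19).
    Reduce coefficients mod 19: 9·t ≡ 10 (mod 19).
    The inverse of 9 mod 19 is 17 (since 9·17 = 153 = 8·19 + 1), so t ≡ 17·10 = 170 ≡ 18 (mod 19).
    Then x = 299 + 560·18 = 10379, valid modulo lcm(560, 19) = 10640: x ≡ 10379 (mod 10640).
Verify against each original: 10379 mod 7 = 5, 10379 mod 16 = 11, 10379 mod 5 = 4, 10379 mod 19 = 5.

x ≡ 10379 (mod 10640).


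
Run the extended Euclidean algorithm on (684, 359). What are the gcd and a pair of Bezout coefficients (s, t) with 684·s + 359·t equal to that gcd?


Euclidean algorithm on (684, 359) — divide until remainder is 0:
  684 = 1 · 359 + 325
  359 = 1 · 325 + 34
  325 = 9 · 34 + 19
  34 = 1 · 19 + 15
  19 = 1 · 15 + 4
  15 = 3 · 4 + 3
  4 = 1 · 3 + 1
  3 = 3 · 1 + 0
gcd(684, 359) = 1.
Track Bezout coefficients alongside the remainders: start with r₀ = 684 = a·1 + b·0 (s = 1, t = 0) and r₁ = 359 = a·0 + b·1 (s = 0, t = 1); each new remainder r_{k+1} = r_{k-1} − q_k·r_k inherits s_{k+1} = s_{k-1} − q_k·s_k, t_{k+1} = t_{k-1} − q_k·t_k, so r_k = a·s_k + b·t_k at every step:
  q = 1: r = 325, s = 1 − 1·0 = 1, t = 0 − 1·1 = -1  (check: 684·1 + 359·(-1) = 325)
  q = 1: r = 34, s = 0 − 1·1 = -1, t = 1 − 1·(-1) = 2  (check: 684·(-1) + 359·2 = 34)
  q = 9: r = 19, s = 1 − 9·(-1) = 10, t = -1 − 9·2 = -19  (check: 684·10 + 359·(-19) = 19)
  q = 1: r = 15, s = -1 − 1·10 = -11, t = 2 − 1·(-19) = 21  (check: 684·(-11) + 359·21 = 15)
  q = 1: r = 4, s = 10 − 1·(-11) = 21, t = -19 − 1·21 = -40  (check: 684·21 + 359·(-40) = 4)
  q = 3: r = 3, s = -11 − 3·21 = -74, t = 21 − 3·(-40) = 141  (check: 684·(-74) + 359·141 = 3)
  q = 1: r = 1, s = 21 − 1·(-74) = 95, t = -40 − 1·141 = -181  (check: 684·95 + 359·(-181) = 1)
The row with r = 1 (the gcd) gives the Bezout coefficients s = 95, t = -181.
Result: 684 · (95) + 359 · (-181) = 1.

gcd(684, 359) = 1; s = 95, t = -181 (check: 684·95 + 359·(-181) = 1).


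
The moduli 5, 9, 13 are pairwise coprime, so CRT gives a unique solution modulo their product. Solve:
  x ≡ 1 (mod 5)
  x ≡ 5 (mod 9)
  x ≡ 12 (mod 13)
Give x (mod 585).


Moduli 5, 9, 13 are pairwise coprime; by CRT there is a unique solution modulo M = 5 · 9 · 13 = 585.
Solve pairwise, accumulating the modulus:
  Start with x ≡ 1 (mod 5).
  Combine with x ≡ 5 (mod 9): since gcd(5, 9) = 1, we get a unique residue mod 45.
    Write x = 1 + 5·t and substitute into x ≡ 5 (mod 9): 5·t ≡ 5 − 1 = 4 (mod 9).
    The inverse of 5 mod 9 is 2 (since 5·2 = 10 = 1·9 + 1), so t ≡ 2·4 = 8 ≡ 8 (mod 9).
    Then x = 1 + 5·8 = 41, valid modulo lcm(5, 9) = 45: x ≡ 41 (mod 45).
  Combine with x ≡ 12 (mod 13): since gcd(45, 13) = 1, we get a unique residue mod 585.
    Write x = 41 + 45·t and substitute into x ≡ 12 (mod 13): 45·t ≡ 12 − 41 = -29 (mod 13).
    Reduce coefficients mod 13: 6·t ≡ 10 (mod 13).
    The inverse of 6 mod 13 is 11 (since 6·11 = 66 = 5·13 + 1), so t ≡ 11·10 = 110 ≡ 6 (mod 13).
    Then x = 41 + 45·6 = 311, valid modulo lcm(45, 13) = 585: x ≡ 311 (mod 585).
Verify: 311 mod 5 = 1 ✓, 311 mod 9 = 5 ✓, 311 mod 13 = 12 ✓.

x ≡ 311 (mod 585).


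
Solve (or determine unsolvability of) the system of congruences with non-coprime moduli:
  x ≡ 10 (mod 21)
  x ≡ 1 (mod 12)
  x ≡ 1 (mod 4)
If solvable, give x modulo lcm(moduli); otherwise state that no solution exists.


Moduli 21, 12, 4 are not pairwise coprime, so CRT works modulo lcm(m_i) when all pairwise compatibility conditions hold.
Pairwise compatibility: gcd(m_i, m_j) must divide a_i - a_j for every pair.
Merge one congruence at a time:
  Start: x ≡ 10 (mod 21).
  Combine with x ≡ 1 (mod 12): gcd(21, 12) = 3; 1 - 10 = -9, which IS divisible by 3, so compatible.
    Write x = 10 + 21·t and substitute into x ≡ 1 (mod 12): 21·t ≡ 1 − 10 = -9 (mod 12).
    Divide the congruence (and modulus) by g = 3: 7·t ≡ -3 (mod 4).
    Reduce coefficients mod 4: 3·t ≡ 1 (mod 4).
    The inverse of 3 mod 4 is 3 (since 3·3 = 9 = 2·4 + 1), so t ≡ 3·1 = 3 ≡ 3 (mod 4).
    Then x = 10 + 21·3 = 73, valid modulo lcm(21, 12) = 84: x ≡ 73 (mod 84).
  Combine with x ≡ 1 (mod 4): gcd(84, 4) = 4; 1 - 73 = -72, which IS divisible by 4, so compatible.
    Write x = 73 + 84·t and substitute into x ≡ 1 (mod 4): 84·t ≡ 1 − 73 = -72 (mod 4).
    Divide the congruence (and modulus) by g = 4: 21·t ≡ -18 (mod 1).
    Modulo 1 every t works; take t = 0.
    Then x = 73 + 84·0 = 73, valid modulo lcm(84, 4) = 84: x ≡ 73 (mod 84).
Verify: 73 mod 21 = 10, 73 mod 12 = 1, 73 mod 4 = 1.

x ≡ 73 (mod 84).
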